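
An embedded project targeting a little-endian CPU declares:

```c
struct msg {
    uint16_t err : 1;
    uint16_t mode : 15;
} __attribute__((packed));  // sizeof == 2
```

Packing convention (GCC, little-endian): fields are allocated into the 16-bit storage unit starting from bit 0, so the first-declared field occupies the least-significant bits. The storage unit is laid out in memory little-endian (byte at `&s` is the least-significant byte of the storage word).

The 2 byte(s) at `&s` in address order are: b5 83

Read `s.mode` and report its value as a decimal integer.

16858

[0]=0xb5 [1]=0x83 (little-endian) → word 0x83b5
err:1 @ bit 0 → (0x83b5>>0)&0x1 = 0x1
mode:15 @ bit 1 → (0x83b5>>1)&0x7fff = 0x41da  ←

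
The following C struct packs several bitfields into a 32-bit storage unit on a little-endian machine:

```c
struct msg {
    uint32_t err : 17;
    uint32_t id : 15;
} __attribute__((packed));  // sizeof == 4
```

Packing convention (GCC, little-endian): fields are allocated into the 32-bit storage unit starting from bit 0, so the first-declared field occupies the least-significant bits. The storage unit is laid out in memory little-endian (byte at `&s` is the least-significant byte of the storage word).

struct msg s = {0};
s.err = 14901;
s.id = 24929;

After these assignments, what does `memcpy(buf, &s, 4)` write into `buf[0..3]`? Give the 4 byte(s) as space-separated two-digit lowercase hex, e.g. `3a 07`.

35 3a c2 c2

err:17 = 14901 → 0x3a35 << 0 → word 0x00003a35
id:15 = 24929 → 0x6161 << 17 → word 0xc2c23a35
word = 0xc2c23a35 → little-endian bytes:
  [0]=0x35  [1]=0x3a  [2]=0xc2  [3]=0xc2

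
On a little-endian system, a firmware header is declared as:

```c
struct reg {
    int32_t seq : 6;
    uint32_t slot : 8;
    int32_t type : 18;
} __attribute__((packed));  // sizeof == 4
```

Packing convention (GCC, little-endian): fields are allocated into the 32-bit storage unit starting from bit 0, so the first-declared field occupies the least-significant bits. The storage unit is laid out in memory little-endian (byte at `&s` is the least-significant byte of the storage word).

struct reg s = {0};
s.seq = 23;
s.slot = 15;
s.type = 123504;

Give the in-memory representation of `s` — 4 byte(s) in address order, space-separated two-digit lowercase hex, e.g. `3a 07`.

seq:6 = 23 → 0x17 << 0 → word 0x00000017
slot:8 = 15 → 0xf << 6 → word 0x000003d7
type:18 = 123504 → 0x1e270 << 14 → word 0x789c03d7
word = 0x789c03d7 → little-endian bytes:
  [0]=0xd7  [1]=0x03  [2]=0x9c  [3]=0x78

d7 03 9c 78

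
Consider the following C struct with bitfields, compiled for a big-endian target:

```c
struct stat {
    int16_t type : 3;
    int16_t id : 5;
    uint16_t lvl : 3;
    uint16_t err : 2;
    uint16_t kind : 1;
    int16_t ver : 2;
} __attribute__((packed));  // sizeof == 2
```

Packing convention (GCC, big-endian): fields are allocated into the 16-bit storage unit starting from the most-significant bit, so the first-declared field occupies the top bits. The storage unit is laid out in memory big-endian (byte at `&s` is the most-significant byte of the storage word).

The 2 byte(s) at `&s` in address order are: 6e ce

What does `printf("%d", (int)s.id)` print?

14

[0]=0x6e [1]=0xce (big-endian) → word 0x6ece
type [13+:3] = (word>>13) & 0x7 = 3
id [8+:5] = (word>>8) & 0x1f = 14  ←
lvl [5+:3] = (word>>5) & 0x7 = 6
err [3+:2] = (word>>3) & 0x3 = 1
kind [2+:1] = (word>>2) & 0x1 = 1
ver [0+:2] = (word>>0) & 0x3 = 2
id signed 5b, MSB=0: value = 14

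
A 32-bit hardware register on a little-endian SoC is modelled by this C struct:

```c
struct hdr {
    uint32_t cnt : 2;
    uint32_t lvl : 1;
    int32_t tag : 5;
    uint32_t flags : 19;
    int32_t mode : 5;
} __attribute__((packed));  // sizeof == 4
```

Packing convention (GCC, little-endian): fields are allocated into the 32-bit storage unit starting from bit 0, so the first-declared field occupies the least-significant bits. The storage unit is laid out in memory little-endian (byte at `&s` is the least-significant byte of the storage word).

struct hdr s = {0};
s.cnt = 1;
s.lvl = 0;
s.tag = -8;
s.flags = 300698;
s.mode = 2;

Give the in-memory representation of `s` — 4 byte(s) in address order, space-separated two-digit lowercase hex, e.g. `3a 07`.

c1 9a 96 14

cnt:2 = 1 → 0x1 << 0 → word 0x00000001
lvl:1 = 0 → 0x0 << 2 → word 0x00000001
tag:5 = -8 → 0x18 << 3 → word 0x000000c1
flags:19 = 300698 → 0x4969a << 8 → word 0x04969ac1
mode:5 = 2 → 0x2 << 27 → word 0x14969ac1
word = 0x14969ac1 → little-endian bytes:
  [0]=0xc1  [1]=0x9a  [2]=0x96  [3]=0x14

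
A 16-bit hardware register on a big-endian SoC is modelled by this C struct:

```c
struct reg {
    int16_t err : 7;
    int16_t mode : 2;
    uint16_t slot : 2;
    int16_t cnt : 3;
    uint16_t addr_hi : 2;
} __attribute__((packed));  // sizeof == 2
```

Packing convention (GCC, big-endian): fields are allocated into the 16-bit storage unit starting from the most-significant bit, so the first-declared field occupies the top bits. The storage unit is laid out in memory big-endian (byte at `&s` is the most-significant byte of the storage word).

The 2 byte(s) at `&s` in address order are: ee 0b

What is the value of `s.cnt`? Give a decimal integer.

[0]=0xee [1]=0x0b (big-endian) → word 0xee0b
err:7 @ bit 9 → (0xee0b>>9)&0x7f = 0x77
mode:2 @ bit 7 → (0xee0b>>7)&0x3 = 0x0
slot:2 @ bit 5 → (0xee0b>>5)&0x3 = 0x0
cnt:3 @ bit 2 → (0xee0b>>2)&0x7 = 0x2  ←
addr_hi:2 @ bit 0 → (0xee0b>>0)&0x3 = 0x3
cnt signed 3b, MSB=0: value = 2

2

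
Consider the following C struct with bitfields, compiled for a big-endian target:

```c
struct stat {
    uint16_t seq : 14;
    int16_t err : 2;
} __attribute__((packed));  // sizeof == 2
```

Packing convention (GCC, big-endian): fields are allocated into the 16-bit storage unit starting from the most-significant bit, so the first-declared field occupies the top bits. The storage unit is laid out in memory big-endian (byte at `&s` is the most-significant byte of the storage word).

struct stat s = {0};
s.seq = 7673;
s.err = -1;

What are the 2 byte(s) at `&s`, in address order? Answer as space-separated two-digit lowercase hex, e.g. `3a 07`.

seq (14b) val=7673 bits=0x1df9 at bit 2: 0x77e4
err (2b) val=-1 bits=0x3 at bit 0: 0x77e7
word = 0x77e7 → big-endian bytes:
  [0]=0x77  [1]=0xe7

77 e7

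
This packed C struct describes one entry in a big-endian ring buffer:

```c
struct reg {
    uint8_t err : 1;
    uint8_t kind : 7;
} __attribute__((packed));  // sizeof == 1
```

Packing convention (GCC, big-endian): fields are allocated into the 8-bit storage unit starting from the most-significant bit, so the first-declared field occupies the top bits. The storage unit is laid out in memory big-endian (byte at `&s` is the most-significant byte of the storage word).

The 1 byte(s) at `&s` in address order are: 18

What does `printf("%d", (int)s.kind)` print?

24

[0]=0x18 (big-endian) → word 0x18
err [7+:1] = (word>>7) & 0x1 = 0
kind [0+:7] = (word>>0) & 0x7f = 24  ←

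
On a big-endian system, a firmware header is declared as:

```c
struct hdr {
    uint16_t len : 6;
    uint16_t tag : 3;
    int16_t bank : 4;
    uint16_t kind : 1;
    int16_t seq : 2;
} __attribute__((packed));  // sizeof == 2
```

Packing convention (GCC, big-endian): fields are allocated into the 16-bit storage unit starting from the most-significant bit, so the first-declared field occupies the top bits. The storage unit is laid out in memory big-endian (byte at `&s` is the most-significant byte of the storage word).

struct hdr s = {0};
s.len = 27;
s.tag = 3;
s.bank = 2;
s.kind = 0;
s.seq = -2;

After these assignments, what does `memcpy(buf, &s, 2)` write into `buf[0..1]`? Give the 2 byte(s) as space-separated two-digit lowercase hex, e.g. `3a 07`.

6d 92

len (6b) val=27 bits=0x1b at bit 10: 0x6c00
tag (3b) val=3 bits=0x3 at bit 7: 0x6d80
bank (4b) val=2 bits=0x2 at bit 3: 0x6d90
kind (1b) val=0 bits=0x0 at bit 2: 0x6d90
seq (2b) val=-2 bits=0x2 at bit 0: 0x6d92
word = 0x6d92 → big-endian bytes:
  [0]=0x6d  [1]=0x92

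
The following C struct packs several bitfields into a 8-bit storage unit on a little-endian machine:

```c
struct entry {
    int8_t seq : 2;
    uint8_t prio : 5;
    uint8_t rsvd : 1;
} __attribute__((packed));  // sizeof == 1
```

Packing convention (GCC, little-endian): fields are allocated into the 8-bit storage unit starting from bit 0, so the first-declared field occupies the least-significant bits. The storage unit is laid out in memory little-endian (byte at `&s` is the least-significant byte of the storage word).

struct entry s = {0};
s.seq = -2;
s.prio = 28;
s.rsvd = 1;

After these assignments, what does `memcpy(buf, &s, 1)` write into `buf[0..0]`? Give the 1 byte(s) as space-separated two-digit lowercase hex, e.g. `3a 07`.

[0+:2] seq=-2 & 0x3 = 0x2; word=0x02
[2+:5] prio=28 & 0x1f = 0x1c; word=0x72
[7+:1] rsvd=1 & 0x1 = 0x1; word=0xf2
word = 0xf2 → little-endian bytes:
  [0]=0xf2

f2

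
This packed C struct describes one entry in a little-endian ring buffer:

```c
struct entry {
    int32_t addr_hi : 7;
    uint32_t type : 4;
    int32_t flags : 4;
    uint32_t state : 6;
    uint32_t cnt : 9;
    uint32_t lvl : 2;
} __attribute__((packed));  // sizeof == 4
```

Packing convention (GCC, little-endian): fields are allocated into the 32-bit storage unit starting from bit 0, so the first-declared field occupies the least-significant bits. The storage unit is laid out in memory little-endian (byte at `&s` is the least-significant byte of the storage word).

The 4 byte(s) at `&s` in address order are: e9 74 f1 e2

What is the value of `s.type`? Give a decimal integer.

9

[0]=0xe9 [1]=0x74 [2]=0xf1 [3]=0xe2 (little-endian) → word 0xe2f174e9
addr_hi:7 @ bit 0 → (0xe2f174e9>>0)&0x7f = 0x69
type:4 @ bit 7 → (0xe2f174e9>>7)&0xf = 0x9  ←
flags:4 @ bit 11 → (0xe2f174e9>>11)&0xf = 0xe
state:6 @ bit 15 → (0xe2f174e9>>15)&0x3f = 0x22
cnt:9 @ bit 21 → (0xe2f174e9>>21)&0x1ff = 0x117
lvl:2 @ bit 30 → (0xe2f174e9>>30)&0x3 = 0x3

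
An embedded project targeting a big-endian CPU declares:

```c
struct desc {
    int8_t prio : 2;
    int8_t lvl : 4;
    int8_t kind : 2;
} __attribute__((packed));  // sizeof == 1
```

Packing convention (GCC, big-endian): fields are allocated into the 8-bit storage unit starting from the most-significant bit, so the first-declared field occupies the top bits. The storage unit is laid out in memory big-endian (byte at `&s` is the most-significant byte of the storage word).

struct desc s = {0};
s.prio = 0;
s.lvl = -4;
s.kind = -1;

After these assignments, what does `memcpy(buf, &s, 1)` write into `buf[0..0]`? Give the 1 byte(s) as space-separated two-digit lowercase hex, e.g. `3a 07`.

33

[6+:2] prio=0 & 0x3 = 0x0; word=0x00
[2+:4] lvl=-4 & 0xf = 0xc; word=0x30
[0+:2] kind=-1 & 0x3 = 0x3; word=0x33
word = 0x33 → big-endian bytes:
  [0]=0x33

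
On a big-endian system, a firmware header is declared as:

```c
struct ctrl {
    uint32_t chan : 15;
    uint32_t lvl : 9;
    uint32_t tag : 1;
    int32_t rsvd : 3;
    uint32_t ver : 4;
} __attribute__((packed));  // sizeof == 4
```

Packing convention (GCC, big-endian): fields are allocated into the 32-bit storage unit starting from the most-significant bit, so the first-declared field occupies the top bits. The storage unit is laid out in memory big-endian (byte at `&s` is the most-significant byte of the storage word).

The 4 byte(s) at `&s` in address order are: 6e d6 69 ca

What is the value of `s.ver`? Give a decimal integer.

10

[0]=0x6e [1]=0xd6 [2]=0x69 [3]=0xca (big-endian) → word 0x6ed669ca
chan:15 @ bit 17 → (0x6ed669ca>>17)&0x7fff = 0x376b
lvl:9 @ bit 8 → (0x6ed669ca>>8)&0x1ff = 0x69
tag:1 @ bit 7 → (0x6ed669ca>>7)&0x1 = 0x1
rsvd:3 @ bit 4 → (0x6ed669ca>>4)&0x7 = 0x4
ver:4 @ bit 0 → (0x6ed669ca>>0)&0xf = 0xa  ←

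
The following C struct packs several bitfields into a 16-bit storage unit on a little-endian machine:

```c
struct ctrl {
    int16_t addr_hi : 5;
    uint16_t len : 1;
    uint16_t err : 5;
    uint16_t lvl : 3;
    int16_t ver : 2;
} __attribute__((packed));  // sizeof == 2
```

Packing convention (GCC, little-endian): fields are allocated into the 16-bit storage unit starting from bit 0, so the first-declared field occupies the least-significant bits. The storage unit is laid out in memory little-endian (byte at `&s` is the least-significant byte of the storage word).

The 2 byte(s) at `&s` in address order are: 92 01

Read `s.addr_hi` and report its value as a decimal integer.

[0]=0x92 [1]=0x01 (little-endian) → word 0x0192
addr_hi:5 @ bit 0 → (0x0192>>0)&0x1f = 0x12  ←
len:1 @ bit 5 → (0x0192>>5)&0x1 = 0x0
err:5 @ bit 6 → (0x0192>>6)&0x1f = 0x6
lvl:3 @ bit 11 → (0x0192>>11)&0x7 = 0x0
ver:2 @ bit 14 → (0x0192>>14)&0x3 = 0x0
addr_hi signed 5b, MSB=1: 18 - 32 = -14

-14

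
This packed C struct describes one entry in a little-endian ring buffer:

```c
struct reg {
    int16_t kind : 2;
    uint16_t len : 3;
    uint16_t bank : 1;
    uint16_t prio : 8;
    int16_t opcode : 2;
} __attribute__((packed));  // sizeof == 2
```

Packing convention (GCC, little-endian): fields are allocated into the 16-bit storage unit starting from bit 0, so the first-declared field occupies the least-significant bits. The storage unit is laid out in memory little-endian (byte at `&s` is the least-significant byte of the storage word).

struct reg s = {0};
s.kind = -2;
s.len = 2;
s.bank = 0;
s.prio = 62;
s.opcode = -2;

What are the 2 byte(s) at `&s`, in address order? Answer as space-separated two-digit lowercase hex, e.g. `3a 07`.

kind (2b) val=-2 bits=0x2 at bit 0: 0x0002
len (3b) val=2 bits=0x2 at bit 2: 0x000a
bank (1b) val=0 bits=0x0 at bit 5: 0x000a
prio (8b) val=62 bits=0x3e at bit 6: 0x0f8a
opcode (2b) val=-2 bits=0x2 at bit 14: 0x8f8a
word = 0x8f8a → little-endian bytes:
  [0]=0x8a  [1]=0x8f

8a 8f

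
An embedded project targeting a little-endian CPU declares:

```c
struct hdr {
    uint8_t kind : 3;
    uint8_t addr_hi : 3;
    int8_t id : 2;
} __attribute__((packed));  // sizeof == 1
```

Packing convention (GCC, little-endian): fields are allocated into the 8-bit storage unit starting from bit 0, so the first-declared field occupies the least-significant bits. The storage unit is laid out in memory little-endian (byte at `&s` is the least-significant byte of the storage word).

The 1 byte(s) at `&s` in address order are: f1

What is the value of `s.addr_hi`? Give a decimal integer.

6

[0]=0xf1 (little-endian) → word 0xf1
kind [0+:3] = (word>>0) & 0x7 = 1
addr_hi [3+:3] = (word>>3) & 0x7 = 6  ←
id [6+:2] = (word>>6) & 0x3 = 3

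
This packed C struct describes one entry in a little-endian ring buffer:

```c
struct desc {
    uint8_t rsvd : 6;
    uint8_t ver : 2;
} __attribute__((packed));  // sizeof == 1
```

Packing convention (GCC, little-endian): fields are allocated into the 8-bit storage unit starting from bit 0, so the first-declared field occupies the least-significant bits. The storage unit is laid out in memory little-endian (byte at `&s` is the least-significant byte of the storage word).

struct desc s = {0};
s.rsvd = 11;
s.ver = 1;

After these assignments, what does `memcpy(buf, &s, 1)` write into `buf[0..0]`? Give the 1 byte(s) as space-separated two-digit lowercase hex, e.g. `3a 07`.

[0+:6] rsvd=11 & 0x3f = 0xb; word=0x0b
[6+:2] ver=1 & 0x3 = 0x1; word=0x4b
word = 0x4b → little-endian bytes:
  [0]=0x4b

4b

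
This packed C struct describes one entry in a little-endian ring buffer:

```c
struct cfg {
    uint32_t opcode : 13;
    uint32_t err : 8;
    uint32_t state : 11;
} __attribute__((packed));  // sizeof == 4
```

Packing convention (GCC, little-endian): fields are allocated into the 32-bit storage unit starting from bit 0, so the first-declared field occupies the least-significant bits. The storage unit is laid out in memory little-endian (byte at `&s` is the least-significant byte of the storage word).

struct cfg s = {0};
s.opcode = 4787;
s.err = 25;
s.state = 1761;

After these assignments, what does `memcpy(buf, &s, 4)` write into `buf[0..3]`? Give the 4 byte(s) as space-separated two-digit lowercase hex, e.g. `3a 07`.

b3 32 23 dc

opcode (13b) val=4787 bits=0x12b3 at bit 0: 0x000012b3
err (8b) val=25 bits=0x19 at bit 13: 0x000332b3
state (11b) val=1761 bits=0x6e1 at bit 21: 0xdc2332b3
word = 0xdc2332b3 → little-endian bytes:
  [0]=0xb3  [1]=0x32  [2]=0x23  [3]=0xdc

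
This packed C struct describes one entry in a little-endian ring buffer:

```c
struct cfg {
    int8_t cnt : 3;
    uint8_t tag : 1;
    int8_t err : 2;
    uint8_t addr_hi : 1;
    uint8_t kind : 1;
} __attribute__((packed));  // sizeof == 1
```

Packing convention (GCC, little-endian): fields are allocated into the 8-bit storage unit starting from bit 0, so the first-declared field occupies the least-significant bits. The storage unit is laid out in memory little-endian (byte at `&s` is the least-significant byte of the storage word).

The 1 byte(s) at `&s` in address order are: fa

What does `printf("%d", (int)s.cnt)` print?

[0]=0xfa (little-endian) → word 0xfa
cnt:3 @ bit 0 → (0xfa>>0)&0x7 = 0x2  ←
tag:1 @ bit 3 → (0xfa>>3)&0x1 = 0x1
err:2 @ bit 4 → (0xfa>>4)&0x3 = 0x3
addr_hi:1 @ bit 6 → (0xfa>>6)&0x1 = 0x1
kind:1 @ bit 7 → (0xfa>>7)&0x1 = 0x1
cnt signed 3b, MSB=0: value = 2

2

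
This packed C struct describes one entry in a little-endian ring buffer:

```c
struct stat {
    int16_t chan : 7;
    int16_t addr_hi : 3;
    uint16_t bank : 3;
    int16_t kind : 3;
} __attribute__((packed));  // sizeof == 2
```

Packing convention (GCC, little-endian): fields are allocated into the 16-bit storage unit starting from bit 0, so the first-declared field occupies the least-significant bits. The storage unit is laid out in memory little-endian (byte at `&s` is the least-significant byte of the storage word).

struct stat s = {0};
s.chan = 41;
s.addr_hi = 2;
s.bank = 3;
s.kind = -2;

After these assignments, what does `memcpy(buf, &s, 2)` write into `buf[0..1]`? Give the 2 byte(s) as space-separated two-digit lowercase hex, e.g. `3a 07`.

29 cd

[0+:7] chan=41 & 0x7f = 0x29; word=0x0029
[7+:3] addr_hi=2 & 0x7 = 0x2; word=0x0129
[10+:3] bank=3 & 0x7 = 0x3; word=0x0d29
[13+:3] kind=-2 & 0x7 = 0x6; word=0xcd29
word = 0xcd29 → little-endian bytes:
  [0]=0x29  [1]=0xcd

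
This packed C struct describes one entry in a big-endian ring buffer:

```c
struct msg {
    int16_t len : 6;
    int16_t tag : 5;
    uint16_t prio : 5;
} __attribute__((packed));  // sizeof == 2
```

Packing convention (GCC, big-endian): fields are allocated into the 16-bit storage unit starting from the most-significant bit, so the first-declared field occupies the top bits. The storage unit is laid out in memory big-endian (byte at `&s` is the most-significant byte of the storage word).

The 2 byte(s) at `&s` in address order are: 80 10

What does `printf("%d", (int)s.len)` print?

[0]=0x80 [1]=0x10 (big-endian) → word 0x8010
len:6 @ bit 10 → (0x8010>>10)&0x3f = 0x20  ←
tag:5 @ bit 5 → (0x8010>>5)&0x1f = 0x0
prio:5 @ bit 0 → (0x8010>>0)&0x1f = 0x10
len signed 6b, MSB=1: 32 - 64 = -32

-32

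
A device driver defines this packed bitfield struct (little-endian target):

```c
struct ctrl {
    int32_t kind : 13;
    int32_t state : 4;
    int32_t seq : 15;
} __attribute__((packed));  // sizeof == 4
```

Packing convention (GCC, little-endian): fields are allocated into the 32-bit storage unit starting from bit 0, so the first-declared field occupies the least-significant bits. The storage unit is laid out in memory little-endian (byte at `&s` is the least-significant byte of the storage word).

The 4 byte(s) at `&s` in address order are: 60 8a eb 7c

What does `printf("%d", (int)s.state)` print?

-4

[0]=0x60 [1]=0x8a [2]=0xeb [3]=0x7c (little-endian) → word 0x7ceb8a60
kind [0+:13] = (word>>0) & 0x1fff = 2656
state [13+:4] = (word>>13) & 0xf = 12  ←
seq [17+:15] = (word>>17) & 0x7fff = 15989
state signed 4b, MSB=1: 12 - 16 = -4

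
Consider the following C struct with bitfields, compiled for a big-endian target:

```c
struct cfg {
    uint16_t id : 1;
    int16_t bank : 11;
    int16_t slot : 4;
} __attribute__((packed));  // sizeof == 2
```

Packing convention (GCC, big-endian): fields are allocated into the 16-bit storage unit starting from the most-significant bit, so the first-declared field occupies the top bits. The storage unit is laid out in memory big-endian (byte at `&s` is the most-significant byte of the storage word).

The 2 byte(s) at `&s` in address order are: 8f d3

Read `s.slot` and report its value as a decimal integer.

3

[0]=0x8f [1]=0xd3 (big-endian) → word 0x8fd3
id:1 @ bit 15 → (0x8fd3>>15)&0x1 = 0x1
bank:11 @ bit 4 → (0x8fd3>>4)&0x7ff = 0xfd
slot:4 @ bit 0 → (0x8fd3>>0)&0xf = 0x3  ←
slot signed 4b, MSB=0: value = 3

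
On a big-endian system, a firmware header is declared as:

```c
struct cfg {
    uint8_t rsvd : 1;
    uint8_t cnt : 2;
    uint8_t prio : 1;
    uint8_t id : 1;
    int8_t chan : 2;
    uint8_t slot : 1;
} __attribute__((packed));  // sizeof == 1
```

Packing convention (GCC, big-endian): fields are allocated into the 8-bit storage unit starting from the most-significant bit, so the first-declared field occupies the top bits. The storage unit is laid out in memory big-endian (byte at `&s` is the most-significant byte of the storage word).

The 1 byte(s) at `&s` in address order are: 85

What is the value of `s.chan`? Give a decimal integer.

-2

[0]=0x85 (big-endian) → word 0x85
rsvd:1 @ bit 7 → (0x85>>7)&0x1 = 0x1
cnt:2 @ bit 5 → (0x85>>5)&0x3 = 0x0
prio:1 @ bit 4 → (0x85>>4)&0x1 = 0x0
id:1 @ bit 3 → (0x85>>3)&0x1 = 0x0
chan:2 @ bit 1 → (0x85>>1)&0x3 = 0x2  ←
slot:1 @ bit 0 → (0x85>>0)&0x1 = 0x1
chan signed 2b, MSB=1: 2 - 4 = -2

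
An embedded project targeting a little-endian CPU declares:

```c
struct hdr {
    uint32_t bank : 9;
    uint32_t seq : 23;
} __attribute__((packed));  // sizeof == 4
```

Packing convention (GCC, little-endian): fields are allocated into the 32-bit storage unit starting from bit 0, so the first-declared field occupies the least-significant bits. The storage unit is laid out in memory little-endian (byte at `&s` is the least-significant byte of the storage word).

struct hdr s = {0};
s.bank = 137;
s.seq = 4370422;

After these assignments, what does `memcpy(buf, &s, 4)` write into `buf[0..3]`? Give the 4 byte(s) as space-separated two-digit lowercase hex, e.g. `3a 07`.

89 ec 5f 85

bank:9 = 137 → 0x89 << 0 → word 0x00000089
seq:23 = 4370422 → 0x42aff6 << 9 → word 0x855fec89
word = 0x855fec89 → little-endian bytes:
  [0]=0x89  [1]=0xec  [2]=0x5f  [3]=0x85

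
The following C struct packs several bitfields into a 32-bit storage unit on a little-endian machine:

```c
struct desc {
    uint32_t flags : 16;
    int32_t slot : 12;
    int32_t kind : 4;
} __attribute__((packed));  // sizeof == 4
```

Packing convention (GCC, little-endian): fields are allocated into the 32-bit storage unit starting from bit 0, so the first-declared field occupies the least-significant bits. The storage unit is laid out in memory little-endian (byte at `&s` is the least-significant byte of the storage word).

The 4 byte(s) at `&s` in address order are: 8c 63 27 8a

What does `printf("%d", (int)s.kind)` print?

[0]=0x8c [1]=0x63 [2]=0x27 [3]=0x8a (little-endian) → word 0x8a27638c
flags [0+:16] = (word>>0) & 0xffff = 25484
slot [16+:12] = (word>>16) & 0xfff = 2599
kind [28+:4] = (word>>28) & 0xf = 8  ←
kind signed 4b, MSB=1: 8 - 16 = -8

-8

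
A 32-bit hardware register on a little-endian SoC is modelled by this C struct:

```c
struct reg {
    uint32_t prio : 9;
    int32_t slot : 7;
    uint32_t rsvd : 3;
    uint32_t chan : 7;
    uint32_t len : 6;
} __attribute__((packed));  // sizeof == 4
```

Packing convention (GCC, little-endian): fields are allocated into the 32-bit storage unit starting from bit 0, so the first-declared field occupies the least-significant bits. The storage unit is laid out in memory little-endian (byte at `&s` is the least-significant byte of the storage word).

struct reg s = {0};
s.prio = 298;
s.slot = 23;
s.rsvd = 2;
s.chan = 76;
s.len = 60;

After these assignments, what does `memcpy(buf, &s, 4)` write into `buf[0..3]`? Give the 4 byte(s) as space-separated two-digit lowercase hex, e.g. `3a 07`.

prio (9b) val=298 bits=0x12a at bit 0: 0x0000012a
slot (7b) val=23 bits=0x17 at bit 9: 0x00002f2a
rsvd (3b) val=2 bits=0x2 at bit 16: 0x00022f2a
chan (7b) val=76 bits=0x4c at bit 19: 0x02622f2a
len (6b) val=60 bits=0x3c at bit 26: 0xf2622f2a
word = 0xf2622f2a → little-endian bytes:
  [0]=0x2a  [1]=0x2f  [2]=0x62  [3]=0xf2

2a 2f 62 f2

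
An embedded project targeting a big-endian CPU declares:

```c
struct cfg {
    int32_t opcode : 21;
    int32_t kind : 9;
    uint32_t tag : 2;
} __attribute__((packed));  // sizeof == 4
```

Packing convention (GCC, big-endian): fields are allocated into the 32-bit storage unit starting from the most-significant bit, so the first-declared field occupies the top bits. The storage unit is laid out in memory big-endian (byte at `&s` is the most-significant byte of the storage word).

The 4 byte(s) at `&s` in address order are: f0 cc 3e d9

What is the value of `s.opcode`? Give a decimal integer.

[0]=0xf0 [1]=0xcc [2]=0x3e [3]=0xd9 (big-endian) → word 0xf0cc3ed9
opcode [11+:21] = (word>>11) & 0x1fffff = 1972615  ←
kind [2+:9] = (word>>2) & 0x1ff = 438
tag [0+:2] = (word>>0) & 0x3 = 1
opcode signed 21b, MSB=1: 1972615 - 2097152 = -124537

-124537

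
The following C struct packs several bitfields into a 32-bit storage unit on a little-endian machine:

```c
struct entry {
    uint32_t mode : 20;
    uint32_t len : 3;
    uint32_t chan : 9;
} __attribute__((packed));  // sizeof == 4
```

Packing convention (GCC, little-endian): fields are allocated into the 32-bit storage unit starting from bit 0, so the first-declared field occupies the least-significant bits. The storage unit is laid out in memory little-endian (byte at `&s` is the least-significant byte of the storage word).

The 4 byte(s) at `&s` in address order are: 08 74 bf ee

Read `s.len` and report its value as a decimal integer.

3

[0]=0x08 [1]=0x74 [2]=0xbf [3]=0xee (little-endian) → word 0xeebf7408
mode [0+:20] = (word>>0) & 0xfffff = 1012744
len [20+:3] = (word>>20) & 0x7 = 3  ←
chan [23+:9] = (word>>23) & 0x1ff = 477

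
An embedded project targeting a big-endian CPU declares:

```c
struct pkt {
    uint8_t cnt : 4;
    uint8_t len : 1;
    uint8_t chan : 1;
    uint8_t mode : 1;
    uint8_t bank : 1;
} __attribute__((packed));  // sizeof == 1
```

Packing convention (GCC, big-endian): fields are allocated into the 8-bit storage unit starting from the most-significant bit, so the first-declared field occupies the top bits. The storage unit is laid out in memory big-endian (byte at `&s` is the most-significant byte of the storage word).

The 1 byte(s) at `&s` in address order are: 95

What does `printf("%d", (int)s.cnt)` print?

[0]=0x95 (big-endian) → word 0x95
cnt [4+:4] = (word>>4) & 0xf = 9  ←
len [3+:1] = (word>>3) & 0x1 = 0
chan [2+:1] = (word>>2) & 0x1 = 1
mode [1+:1] = (word>>1) & 0x1 = 0
bank [0+:1] = (word>>0) & 0x1 = 1

9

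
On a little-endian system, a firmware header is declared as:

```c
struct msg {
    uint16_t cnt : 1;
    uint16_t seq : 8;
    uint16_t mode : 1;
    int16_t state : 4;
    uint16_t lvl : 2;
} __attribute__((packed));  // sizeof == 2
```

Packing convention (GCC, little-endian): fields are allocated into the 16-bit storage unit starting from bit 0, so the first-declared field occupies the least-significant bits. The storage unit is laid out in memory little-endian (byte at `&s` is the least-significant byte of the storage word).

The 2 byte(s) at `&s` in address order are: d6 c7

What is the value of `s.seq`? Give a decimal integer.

235

[0]=0xd6 [1]=0xc7 (little-endian) → word 0xc7d6
cnt:1 @ bit 0 → (0xc7d6>>0)&0x1 = 0x0
seq:8 @ bit 1 → (0xc7d6>>1)&0xff = 0xeb  ←
mode:1 @ bit 9 → (0xc7d6>>9)&0x1 = 0x1
state:4 @ bit 10 → (0xc7d6>>10)&0xf = 0x1
lvl:2 @ bit 14 → (0xc7d6>>14)&0x3 = 0x3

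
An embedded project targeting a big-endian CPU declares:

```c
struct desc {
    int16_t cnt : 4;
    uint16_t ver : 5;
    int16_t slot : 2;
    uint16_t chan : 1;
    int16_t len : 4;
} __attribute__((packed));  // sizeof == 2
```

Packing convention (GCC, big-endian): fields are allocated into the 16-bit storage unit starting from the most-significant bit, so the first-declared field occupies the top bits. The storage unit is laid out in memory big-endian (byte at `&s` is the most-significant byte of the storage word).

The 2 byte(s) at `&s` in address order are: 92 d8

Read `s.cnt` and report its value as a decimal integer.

-7

[0]=0x92 [1]=0xd8 (big-endian) → word 0x92d8
cnt:4 @ bit 12 → (0x92d8>>12)&0xf = 0x9  ←
ver:5 @ bit 7 → (0x92d8>>7)&0x1f = 0x5
slot:2 @ bit 5 → (0x92d8>>5)&0x3 = 0x2
chan:1 @ bit 4 → (0x92d8>>4)&0x1 = 0x1
len:4 @ bit 0 → (0x92d8>>0)&0xf = 0x8
cnt signed 4b, MSB=1: 9 - 16 = -7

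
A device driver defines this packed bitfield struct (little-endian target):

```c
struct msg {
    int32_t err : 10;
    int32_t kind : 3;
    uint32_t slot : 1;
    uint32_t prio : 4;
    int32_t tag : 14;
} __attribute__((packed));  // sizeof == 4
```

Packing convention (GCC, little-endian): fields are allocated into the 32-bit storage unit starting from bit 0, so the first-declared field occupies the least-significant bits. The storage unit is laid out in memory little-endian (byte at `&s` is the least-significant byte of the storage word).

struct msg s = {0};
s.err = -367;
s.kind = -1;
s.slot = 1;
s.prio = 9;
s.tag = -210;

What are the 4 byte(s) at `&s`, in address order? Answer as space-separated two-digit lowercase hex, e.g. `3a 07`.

[0+:10] err=-367 & 0x3ff = 0x291; word=0x00000291
[10+:3] kind=-1 & 0x7 = 0x7; word=0x00001e91
[13+:1] slot=1 & 0x1 = 0x1; word=0x00003e91
[14+:4] prio=9 & 0xf = 0x9; word=0x00027e91
[18+:14] tag=-210 & 0x3fff = 0x3f2e; word=0xfcba7e91
word = 0xfcba7e91 → little-endian bytes:
  [0]=0x91  [1]=0x7e  [2]=0xba  [3]=0xfc

91 7e ba fc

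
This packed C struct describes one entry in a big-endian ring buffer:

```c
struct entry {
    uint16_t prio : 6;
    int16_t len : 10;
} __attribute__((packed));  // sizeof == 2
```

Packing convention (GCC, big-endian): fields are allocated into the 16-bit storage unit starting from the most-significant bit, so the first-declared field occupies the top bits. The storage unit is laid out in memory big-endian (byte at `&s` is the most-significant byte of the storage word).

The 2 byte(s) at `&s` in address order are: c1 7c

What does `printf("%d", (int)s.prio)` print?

[0]=0xc1 [1]=0x7c (big-endian) → word 0xc17c
prio [10+:6] = (word>>10) & 0x3f = 48  ←
len [0+:10] = (word>>0) & 0x3ff = 380

48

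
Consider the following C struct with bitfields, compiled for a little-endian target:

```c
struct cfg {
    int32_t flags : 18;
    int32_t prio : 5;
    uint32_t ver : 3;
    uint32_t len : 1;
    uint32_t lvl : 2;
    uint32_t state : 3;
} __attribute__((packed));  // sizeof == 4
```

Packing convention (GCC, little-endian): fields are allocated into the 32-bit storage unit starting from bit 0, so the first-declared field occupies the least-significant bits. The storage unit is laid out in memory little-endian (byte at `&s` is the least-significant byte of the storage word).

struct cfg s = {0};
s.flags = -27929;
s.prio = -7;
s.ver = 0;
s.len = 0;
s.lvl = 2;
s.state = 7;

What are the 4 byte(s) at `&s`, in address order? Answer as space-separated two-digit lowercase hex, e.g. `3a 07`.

e7 92 67 f0

[0+:18] flags=-27929 & 0x3ffff = 0x392e7; word=0x000392e7
[18+:5] prio=-7 & 0x1f = 0x19; word=0x006792e7
[23+:3] ver=0 & 0x7 = 0x0; word=0x006792e7
[26+:1] len=0 & 0x1 = 0x0; word=0x006792e7
[27+:2] lvl=2 & 0x3 = 0x2; word=0x106792e7
[29+:3] state=7 & 0x7 = 0x7; word=0xf06792e7
word = 0xf06792e7 → little-endian bytes:
  [0]=0xe7  [1]=0x92  [2]=0x67  [3]=0xf0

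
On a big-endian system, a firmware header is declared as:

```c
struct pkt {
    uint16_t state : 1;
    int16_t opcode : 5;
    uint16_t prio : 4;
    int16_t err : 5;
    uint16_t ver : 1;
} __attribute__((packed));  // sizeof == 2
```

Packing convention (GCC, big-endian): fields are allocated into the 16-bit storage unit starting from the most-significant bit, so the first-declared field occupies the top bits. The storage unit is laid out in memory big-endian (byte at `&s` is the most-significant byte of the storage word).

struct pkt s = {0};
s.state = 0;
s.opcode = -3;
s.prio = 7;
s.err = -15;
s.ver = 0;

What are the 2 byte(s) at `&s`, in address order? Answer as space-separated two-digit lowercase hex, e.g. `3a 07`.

75 e2

state (1b) val=0 bits=0x0 at bit 15: 0x0000
opcode (5b) val=-3 bits=0x1d at bit 10: 0x7400
prio (4b) val=7 bits=0x7 at bit 6: 0x75c0
err (5b) val=-15 bits=0x11 at bit 1: 0x75e2
ver (1b) val=0 bits=0x0 at bit 0: 0x75e2
word = 0x75e2 → big-endian bytes:
  [0]=0x75  [1]=0xe2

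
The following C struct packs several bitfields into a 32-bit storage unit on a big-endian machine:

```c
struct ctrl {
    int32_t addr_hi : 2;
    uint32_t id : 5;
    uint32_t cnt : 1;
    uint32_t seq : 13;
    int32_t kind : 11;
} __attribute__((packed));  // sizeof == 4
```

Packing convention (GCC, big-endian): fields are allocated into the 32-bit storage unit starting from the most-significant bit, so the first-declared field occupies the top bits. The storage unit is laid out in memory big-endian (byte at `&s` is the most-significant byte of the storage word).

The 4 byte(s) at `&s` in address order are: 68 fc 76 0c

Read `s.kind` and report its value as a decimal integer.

[0]=0x68 [1]=0xfc [2]=0x76 [3]=0x0c (big-endian) → word 0x68fc760c
addr_hi:2 @ bit 30 → (0x68fc760c>>30)&0x3 = 0x1
id:5 @ bit 25 → (0x68fc760c>>25)&0x1f = 0x14
cnt:1 @ bit 24 → (0x68fc760c>>24)&0x1 = 0x0
seq:13 @ bit 11 → (0x68fc760c>>11)&0x1fff = 0x1f8e
kind:11 @ bit 0 → (0x68fc760c>>0)&0x7ff = 0x60c  ←
kind signed 11b, MSB=1: 1548 - 2048 = -500

-500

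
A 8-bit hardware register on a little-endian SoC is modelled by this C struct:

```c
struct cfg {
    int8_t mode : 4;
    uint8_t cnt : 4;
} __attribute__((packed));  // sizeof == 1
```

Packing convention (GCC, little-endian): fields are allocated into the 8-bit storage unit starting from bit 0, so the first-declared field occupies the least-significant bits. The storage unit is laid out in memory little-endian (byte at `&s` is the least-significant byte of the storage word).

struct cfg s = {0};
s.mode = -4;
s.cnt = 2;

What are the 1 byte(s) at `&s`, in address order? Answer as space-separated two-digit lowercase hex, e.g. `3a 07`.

2c

[0+:4] mode=-4 & 0xf = 0xc; word=0x0c
[4+:4] cnt=2 & 0xf = 0x2; word=0x2c
word = 0x2c → little-endian bytes:
  [0]=0x2c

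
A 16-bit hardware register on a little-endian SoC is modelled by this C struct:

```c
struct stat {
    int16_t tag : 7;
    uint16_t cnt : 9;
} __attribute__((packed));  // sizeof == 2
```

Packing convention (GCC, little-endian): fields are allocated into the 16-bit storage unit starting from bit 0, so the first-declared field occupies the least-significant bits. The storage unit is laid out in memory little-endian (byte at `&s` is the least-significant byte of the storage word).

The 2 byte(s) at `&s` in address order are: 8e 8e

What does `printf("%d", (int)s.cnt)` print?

[0]=0x8e [1]=0x8e (little-endian) → word 0x8e8e
tag [0+:7] = (word>>0) & 0x7f = 14
cnt [7+:9] = (word>>7) & 0x1ff = 285  ←

285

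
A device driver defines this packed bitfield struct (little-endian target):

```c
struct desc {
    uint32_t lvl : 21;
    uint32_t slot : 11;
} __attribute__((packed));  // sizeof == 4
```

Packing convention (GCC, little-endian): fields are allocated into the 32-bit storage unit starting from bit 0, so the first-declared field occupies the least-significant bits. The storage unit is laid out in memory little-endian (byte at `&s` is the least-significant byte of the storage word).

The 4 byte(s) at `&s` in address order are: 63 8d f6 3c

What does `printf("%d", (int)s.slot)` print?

[0]=0x63 [1]=0x8d [2]=0xf6 [3]=0x3c (little-endian) → word 0x3cf68d63
lvl:21 @ bit 0 → (0x3cf68d63>>0)&0x1fffff = 0x168d63
slot:11 @ bit 21 → (0x3cf68d63>>21)&0x7ff = 0x1e7  ←

487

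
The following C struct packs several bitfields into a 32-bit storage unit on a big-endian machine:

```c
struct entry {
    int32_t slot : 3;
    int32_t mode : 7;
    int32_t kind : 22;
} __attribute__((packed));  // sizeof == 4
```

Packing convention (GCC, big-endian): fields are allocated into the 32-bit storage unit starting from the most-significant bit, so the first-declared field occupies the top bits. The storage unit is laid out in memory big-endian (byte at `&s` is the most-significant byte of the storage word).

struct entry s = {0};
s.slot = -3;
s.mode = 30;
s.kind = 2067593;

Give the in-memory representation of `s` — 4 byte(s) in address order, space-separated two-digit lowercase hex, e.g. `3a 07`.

a7 9f 8c 89

[29+:3] slot=-3 & 0x7 = 0x5; word=0xa0000000
[22+:7] mode=30 & 0x7f = 0x1e; word=0xa7800000
[0+:22] kind=2067593 & 0x3fffff = 0x1f8c89; word=0xa79f8c89
word = 0xa79f8c89 → big-endian bytes:
  [0]=0xa7  [1]=0x9f  [2]=0x8c  [3]=0x89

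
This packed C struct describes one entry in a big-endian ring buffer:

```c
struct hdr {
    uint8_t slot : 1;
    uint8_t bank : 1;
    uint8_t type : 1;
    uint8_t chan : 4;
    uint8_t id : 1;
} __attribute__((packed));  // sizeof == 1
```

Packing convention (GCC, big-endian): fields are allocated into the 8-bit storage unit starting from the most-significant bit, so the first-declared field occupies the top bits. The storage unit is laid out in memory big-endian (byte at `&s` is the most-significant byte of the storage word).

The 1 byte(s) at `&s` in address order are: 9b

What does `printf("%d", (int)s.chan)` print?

[0]=0x9b (big-endian) → word 0x9b
slot [7+:1] = (word>>7) & 0x1 = 1
bank [6+:1] = (word>>6) & 0x1 = 0
type [5+:1] = (word>>5) & 0x1 = 0
chan [1+:4] = (word>>1) & 0xf = 13  ←
id [0+:1] = (word>>0) & 0x1 = 1

13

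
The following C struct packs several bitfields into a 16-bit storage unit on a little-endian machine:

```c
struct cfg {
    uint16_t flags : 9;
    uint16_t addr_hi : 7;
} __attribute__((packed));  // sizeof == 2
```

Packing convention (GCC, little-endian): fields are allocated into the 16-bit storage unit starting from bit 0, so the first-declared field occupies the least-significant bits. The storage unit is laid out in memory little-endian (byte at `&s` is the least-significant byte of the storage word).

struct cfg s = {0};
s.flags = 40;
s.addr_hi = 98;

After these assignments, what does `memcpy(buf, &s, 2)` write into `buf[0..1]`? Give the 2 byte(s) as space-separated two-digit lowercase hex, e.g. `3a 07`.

28 c4

flags:9 = 40 → 0x28 << 0 → word 0x0028
addr_hi:7 = 98 → 0x62 << 9 → word 0xc428
word = 0xc428 → little-endian bytes:
  [0]=0x28  [1]=0xc4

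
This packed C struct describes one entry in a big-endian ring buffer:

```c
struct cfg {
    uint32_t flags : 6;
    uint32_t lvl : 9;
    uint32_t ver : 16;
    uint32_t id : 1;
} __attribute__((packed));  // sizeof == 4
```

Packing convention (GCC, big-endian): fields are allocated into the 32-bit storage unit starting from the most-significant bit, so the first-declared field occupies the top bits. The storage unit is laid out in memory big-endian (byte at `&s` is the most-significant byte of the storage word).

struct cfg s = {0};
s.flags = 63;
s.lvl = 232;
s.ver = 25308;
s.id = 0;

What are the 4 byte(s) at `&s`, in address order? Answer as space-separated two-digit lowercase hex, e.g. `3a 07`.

fd d0 c5 b8

[26+:6] flags=63 & 0x3f = 0x3f; word=0xfc000000
[17+:9] lvl=232 & 0x1ff = 0xe8; word=0xfdd00000
[1+:16] ver=25308 & 0xffff = 0x62dc; word=0xfdd0c5b8
[0+:1] id=0 & 0x1 = 0x0; word=0xfdd0c5b8
word = 0xfdd0c5b8 → big-endian bytes:
  [0]=0xfd  [1]=0xd0  [2]=0xc5  [3]=0xb8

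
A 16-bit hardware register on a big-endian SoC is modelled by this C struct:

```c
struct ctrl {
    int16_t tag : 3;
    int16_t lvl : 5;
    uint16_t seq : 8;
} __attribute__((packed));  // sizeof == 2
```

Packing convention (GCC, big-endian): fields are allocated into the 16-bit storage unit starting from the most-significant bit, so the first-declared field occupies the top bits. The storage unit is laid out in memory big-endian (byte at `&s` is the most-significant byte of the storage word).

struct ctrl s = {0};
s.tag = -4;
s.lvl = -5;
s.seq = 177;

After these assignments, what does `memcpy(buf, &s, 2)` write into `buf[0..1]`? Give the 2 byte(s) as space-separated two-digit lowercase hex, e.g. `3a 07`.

tag:3 = -4 → 0x4 << 13 → word 0x8000
lvl:5 = -5 → 0x1b << 8 → word 0x9b00
seq:8 = 177 → 0xb1 << 0 → word 0x9bb1
word = 0x9bb1 → big-endian bytes:
  [0]=0x9b  [1]=0xb1

9b b1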